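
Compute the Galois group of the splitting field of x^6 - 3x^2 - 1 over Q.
6T4: A_4

The polynomial f is an irreducible sextic over Q, so G = Gal(f/Q) is one of the 16 transitive subgroups 6T1, ..., 6T16 of S_6. The discriminant of f is 419904 = 648^2, a perfect square, so G is contained in A_6. The transitive groups of degree 6 contained in A_6 are: A_4 (6T4, order 12), S_4 (6T7, order 24), (C_3 x C_3) : C_4 (6T10, order 36), PSL(2,5) (6T12, order 60), A_6 (6T15, order 360). By Dedekind's theorem, for a prime p not dividing disc(f) the degrees of the irreducible factors of f mod p form the cycle type of an element of G. Factoring f modulo the 33 such primes p <= 149 (skipping 2, 3, which divide the discriminant), each new pattern first appears at: mod 5: f = (x^3 + x^2 + 3x + 1)(x^3 + 4x^2 + 3x + 4), pattern 3+3; mod 17: f = (x + 2)(x + 15)(x^2 + 7)(x^2 + 14), pattern 2+2+1+1; mod 71: f = (x + 4)(x + 5)(x + 32)(x + 39)(x + 66)(x + 67), pattern 1+1+1+1+1+1. No other pattern occurs in this range, so the set of observed cycle types is {3+3, 2+2+1+1, 1+1+1+1+1+1}. The candidates containing elements of all these cycle types are A_4 (6T4) of order 12, S_4 (6T7) of order 24, (C_3 x C_3) : C_4 (6T10) of order 36, PSL(2,5) (6T12) of order 60, A_6 (6T15) of order 360; the others are excluded. The observed types are precisely the cycle types that occur in A_4 (6T4). Each of the other remaining candidates has further cycle types, and by the Chebotarev density theorem the matching factorization patterns would occur for a proportion of primes equal to their share of the group: S_4 (6T7) additionally contains elements of type 4+2 (6 of its 24 elements, about 25% of primes); (C_3 x C_3) : C_4 (6T10) additionally contains elements of type 4+2, 3+1+1+1 (22 of its 36 elements, about 61% of primes); PSL(2,5) (6T12) additionally contains elements of type 5+1 (24 of its 60 elements, about 40% of primes); A_6 (6T15) additionally contains elements of type 5+1, 4+2, 3+1+1+1 (274 of its 360 elements, about 76% of primes). None of the 33 primes tested shows any such pattern (for each of these groups the chance of that is below 10^-4), which rules them out. Hence G = A_4 (6T4), of order 12.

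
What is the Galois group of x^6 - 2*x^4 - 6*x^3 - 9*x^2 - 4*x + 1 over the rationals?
The polynomial f is an irreducible sextic over Q, so G = Gal(f/Q) is one of the 16 transitive subgroups 6T1, ..., 6T16 of S_6. The discriminant of f is 95101504 = 9752^2, a perfect square, so G is contained in A_6. The transitive groups of degree 6 contained in A_6 are: A_4 (6T4, order 12), S_4 (6T7, order 24), (C_3 x C_3) : C_4 (6T10, order 36), PSL(2,5) (6T12, order 60), A_6 (6T15, order 360). By Dedekind's theorem, for a prime p not dividing disc(f) the degrees of the irreducible factors of f mod p form the cycle type of an element of G. Factoring f modulo the 79 such primes p <= 421 (skipping 2, 23, 53, which divide the discriminant), each new pattern first appears at: mod 3: f = (x^3 + x^2 + 2x + 1)(x^3 + 2x^2 + 1), pattern 3+3; mod 5: f = (x^2 + x + 2)(x^4 + 4x^3 + 2x^2 + 4x + 3), pattern 4+2; mod 19: f = (x + 8)(x + 18)(x^2 + 15x + 10)(x^2 + 16x + 14), pattern 2+2+1+1; mod 223: f = (x + 15)(x + 39)(x + 82)(x + 153)(x + 174)(x + 206), pattern 1+1+1+1+1+1. No other pattern occurs in this range, so the set of observed cycle types is {3+3, 4+2, 2+2+1+1, 1+1+1+1+1+1}. The candidates containing elements of all these cycle types are S_4 (6T7) of order 24, (C_3 x C_3) : C_4 (6T10) of order 36, A_6 (6T15) of order 360; the others are excluded. The observed types are precisely the cycle types that occur in S_4 (6T7). Each of the other remaining candidates has further cycle types, and by the Chebotarev density theorem the matching factorization patterns would occur for a proportion of primes equal to their share of the group: (C_3 x C_3) : C_4 (6T10) additionally contains elements of type 3+1+1+1 (4 of its 36 elements, about 11% of primes); A_6 (6T15) additionally contains elements of type 5+1, 3+1+1+1 (184 of its 360 elements, about 51% of primes). None of the 79 primes tested shows any such pattern (for each of these groups the chance of that is below 10^-4), which rules them out. Hence G = S_4 (6T7), of order 24.

S_4, S_4(6d), the S_4-action on 6 points inside A_6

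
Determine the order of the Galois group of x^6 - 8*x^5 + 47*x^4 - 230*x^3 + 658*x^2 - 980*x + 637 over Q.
12

The degree of the splitting field over Q equals the order of the Galois group, so first determine the group. The polynomial f is an irreducible sextic over Q, so G = Gal(f/Q) is one of the 16 transitive subgroups 6T1, ..., 6T16 of S_6. The discriminant of f is 3281112961000000 = 57281000^2, a perfect square, so G is contained in A_6. The transitive groups of degree 6 contained in A_6 are: A_4 (6T4, order 12), S_4 (6T7, order 24), (C_3 x C_3) : C_4 (6T10, order 36), PSL(2,5) (6T12, order 60), A_6 (6T15, order 360). By Dedekind's theorem, for a prime p not dividing disc(f) the degrees of the irreducible factors of f mod p form the cycle type of an element of G. Factoring f modulo the 33 such primes p <= 151 (skipping 2, 5, 7, which divide the discriminant), each new pattern first appears at: mod 3: f = (x^3 + 2x^2 + 1)(x^3 + 2x^2 + x + 1), pattern 3+3; mod 13: f = (x)(x + 1)(x^2 + 5x + 1)(x^2 + 12x + 8), pattern 2+2+1+1. No other pattern occurs in this range, so the set of observed cycle types is {3+3, 2+2+1+1}. The candidates containing elements of all these cycle types are A_4 (6T4) of order 12, S_4 (6T7) of order 24, (C_3 x C_3) : C_4 (6T10) of order 36, PSL(2,5) (6T12) of order 60, A_6 (6T15) of order 360; the others are excluded. The observed types are precisely the cycle types that occur in A_4 (6T4) (apart from the identity). Each of the other remaining candidates has further cycle types, and by the Chebotarev density theorem the matching factorization patterns would occur for a proportion of primes equal to their share of the group: S_4 (6T7) additionally contains elements of type 4+2 (6 of its 24 elements, about 25% of primes); (C_3 x C_3) : C_4 (6T10) additionally contains elements of type 4+2, 3+1+1+1 (22 of its 36 elements, about 61% of primes); PSL(2,5) (6T12) additionally contains elements of type 5+1 (24 of its 60 elements, about 40% of primes); A_6 (6T15) additionally contains elements of type 5+1, 4+2, 3+1+1+1 (274 of its 360 elements, about 76% of primes). None of the 33 primes tested shows any such pattern (for each of these groups the chance of that is below 10^-4), which rules them out. Hence G = A_4 (6T4), of order 12. The Galois group A_4 (6T4) has order 12, so the splitting field has degree 12 over Q.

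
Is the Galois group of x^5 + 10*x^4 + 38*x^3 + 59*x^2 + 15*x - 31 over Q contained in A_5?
No

The polynomial is irreducible of degree 5 over Q. Its discriminant is 734464, which is not a perfect square. A Galois group lies in the alternating group exactly when the discriminant is a square in Q, so the Galois group (S_5) is not contained in A_5.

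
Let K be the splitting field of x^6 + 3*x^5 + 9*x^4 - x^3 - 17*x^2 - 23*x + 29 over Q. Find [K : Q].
The degree of the splitting field over Q equals the order of the Galois group, so first determine the group. The polynomial f is an irreducible sextic over Q, so G = Gal(f/Q) is one of the 16 transitive subgroups 6T1, ..., 6T16 of S_6. The discriminant of f is -548553067783, which is not a perfect square, so G is not contained in A_6. The transitive groups of degree 6 not contained in A_6 are: C_6 (6T1, order 6), S_3 (6T2, order 6), D_6 (6T3, order 12), C_3 x S_3 (6T5, order 18), A_4 x C_2 (6T6, order 24), S_4 (6T8, order 24), S_3 x S_3 (6T9, order 36), S_4 x C_2 (6T11, order 48), (S_3 x S_3) : C_2 (6T13, order 72), PGL(2,5) (6T14, order 120), S_6 (6T16, order 720). By Dedekind's theorem, for a prime p not dividing disc(f) the degrees of the irreducible factors of f mod p form the cycle type of an element of G. Factoring f modulo the 37 such primes p <= 167 (skipping 7, 29, which divide the discriminant), each new pattern first appears at: mod 2: f = (x^3 + x + 1)(x^3 + x^2 + 1), pattern 3+3; mod 3: f = (x^6 + 2x^3 + x^2 + x + 2), pattern 6; mod 13: f = (x^2 + 11)(x^2 + 4x + 11)(x^2 + 12x + 4), pattern 2+2+2; mod 43: f = (x + 1)(x + 7)(x + 13)(x + 35)(x + 37)(x + 39), pattern 1+1+1+1+1+1. No other pattern occurs in this range, so the set of observed cycle types is {3+3, 6, 2+2+2, 1+1+1+1+1+1}. The candidates containing elements of all these cycle types are C_6 (6T1) of order 6, D_6 (6T3) of order 12, C_3 x S_3 (6T5) of order 18, A_4 x C_2 (6T6) of order 24, S_3 x S_3 (6T9) of order 36, S_4 x C_2 (6T11) of order 48, (S_3 x S_3) : C_2 (6T13) of order 72, PGL(2,5) (6T14) of order 120, S_6 (6T16) of order 720; the others are excluded. The observed types are precisely the cycle types that occur in C_6 (6T1). Each of the other remaining candidates has further cycle types, and by the Chebotarev density theorem the matching factorization patterns would occur for a proportion of primes equal to their share of the group: D_6 (6T3) additionally contains elements of type 2+2+1+1 (3 of its 12 elements, about 25% of primes); C_3 x S_3 (6T5) additionally contains elements of type 3+1+1+1 (4 of its 18 elements, about 22% of primes); A_4 x C_2 (6T6) additionally contains elements of type 2+2+1+1, 2+1+1+1+1 (6 of its 24 elements, about 25% of primes); S_3 x S_3 (6T9) additionally contains elements of type 3+1+1+1, 2+2+1+1 (13 of its 36 elements, about 36% of primes); S_4 x C_2 (6T11) additionally contains elements of type 4+2, 4+1+1, 2+2+1+1, 2+1+1+1+1 (24 of its 48 elements, about 50% of primes); (S_3 x S_3) : C_2 (6T13) additionally contains elements of type 4+2, 3+2+1, 3+1+1+1, 2+2+1+1, 2+1+1+1+1 (49 of its 72 elements, about 68% of primes); PGL(2,5) (6T14) additionally contains elements of type 5+1, 4+1+1, 2+2+1+1 (69 of its 120 elements, about 58% of primes); S_6 (6T16) additionally contains elements of type 5+1, 4+2, 4+1+1, 3+2+1, 3+1+1+1, 2+2+1+1, 2+1+1+1+1 (544 of its 720 elements, about 76% of primes). None of the 37 primes tested shows any such pattern (for each of these groups the chance of that is below 10^-4), which rules them out. Hence G = C_6 (6T1), of order 6. The Galois group C_6 (6T1) has order 6, so the splitting field has degree 6 over Q.

6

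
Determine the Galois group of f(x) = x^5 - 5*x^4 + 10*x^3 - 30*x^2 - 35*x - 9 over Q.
The polynomial f is an irreducible quintic over Q, so G = Gal(f/Q) is a transitive subgroup of S_5: one of C_5 (5T1, order 5), D_5 (5T2, order 10), F_20 (5T3, order 20), A_5 (5T4, order 60) or S_5 (5T5, order 120). The discriminant of f is 4992800000, which is not a perfect square, so G is not contained in A_5. The transitive groups of degree 5 not contained in A_5 are: F_20 (5T3, order 20), S_5 (5T5, order 120). By Dedekind's theorem, for a prime p not dividing disc(f) the degrees of the irreducible factors of f mod p form the cycle type of an element of G. Factoring f modulo the 18 such primes p <= 71 (skipping 2, 5, which divide the discriminant), each new pattern first appears at: mod 3: f = (x)(x^4 + x^3 + x^2 + 1), pattern 4+1; mod 11: f = (x^5 + 6x^4 + 10x^3 + 3x^2 + 9x + 2), pattern 5; mod 19: f = (x + 10)(x^2 + 8x + 1)(x^2 + 15x + 1), pattern 2+2+1. No other pattern occurs in this range, so the set of observed cycle types is {4+1, 5, 2+2+1}. The candidates containing elements of all these cycle types are F_20 (5T3) of order 20, S_5 (5T5) of order 120; the others are excluded. The observed types are precisely the cycle types that occur in F_20 (5T3) (apart from the identity). Each of the other remaining candidates has further cycle types, and by the Chebotarev density theorem the matching factorization patterns would occur for a proportion of primes equal to their share of the group: S_5 (5T5) additionally contains elements of type 3+2, 3+1+1, 2+1+1+1 (50 of its 120 elements, about 42% of primes). None of the 18 primes tested shows any such pattern (for each of these groups the chance of that is below 10^-4), which rules them out. Hence G = F_20 (5T3), of order 20.

5T3: F_20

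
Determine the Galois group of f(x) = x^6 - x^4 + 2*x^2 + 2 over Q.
S_4, S_4(6c), the S_4-action on 6 points not in A_6

The polynomial f is an irreducible sextic over Q, so G = Gal(f/Q) is one of the 16 transitive subgroups 6T1, ..., 6T16 of S_6. The discriminant of f is -5120000, which is not a perfect square, so G is not contained in A_6. The transitive groups of degree 6 not contained in A_6 are: C_6 (6T1, order 6), S_3 (6T2, order 6), D_6 (6T3, order 12), C_3 x S_3 (6T5, order 18), A_4 x C_2 (6T6, order 24), S_4 (6T8, order 24), S_3 x S_3 (6T9, order 36), S_4 x C_2 (6T11, order 48), (S_3 x S_3) : C_2 (6T13, order 72), PGL(2,5) (6T14, order 120), S_6 (6T16, order 720). By Dedekind's theorem, for a prime p not dividing disc(f) the degrees of the irreducible factors of f mod p form the cycle type of an element of G. Factoring f modulo the 22 such primes p <= 89 (skipping 2, 5, which divide the discriminant), each new pattern first appears at: mod 3: f = (x^3 + x^2 + 2)(x^3 + 2x^2 + 1), pattern 3+3; mod 7: f = (x^2 + 2)(x^2 + x + 6)(x^2 + 6x + 6), pattern 2+2+2; mod 13: f = (x + 4)(x + 9)(x^4 + 2x^2 + 8), pattern 4+1+1; mod 43: f = (x + 12)(x + 31)(x^2 + 4)(x^2 + 10), pattern 2+2+1+1. No other pattern occurs in this range, so the set of observed cycle types is {3+3, 2+2+2, 4+1+1, 2+2+1+1}. The candidates containing elements of all these cycle types are S_4 (6T8) of order 24, S_4 x C_2 (6T11) of order 48, PGL(2,5) (6T14) of order 120, S_6 (6T16) of order 720; the others are excluded. The observed types are precisely the cycle types that occur in S_4 (6T8) (apart from the identity). Each of the other remaining candidates has further cycle types, and by the Chebotarev density theorem the matching factorization patterns would occur for a proportion of primes equal to their share of the group: S_4 x C_2 (6T11) additionally contains elements of type 6, 4+2, 2+1+1+1+1 (17 of its 48 elements, about 35% of primes); PGL(2,5) (6T14) additionally contains elements of type 6, 5+1 (44 of its 120 elements, about 37% of primes); S_6 (6T16) additionally contains elements of type 6, 5+1, 4+2, 3+2+1, 3+1+1+1, 2+1+1+1+1 (529 of its 720 elements, about 73% of primes). None of the 22 primes tested shows any such pattern (for each of these groups the chance of that is below 10^-4), which rules them out. Hence G = S_4 (6T8), of order 24.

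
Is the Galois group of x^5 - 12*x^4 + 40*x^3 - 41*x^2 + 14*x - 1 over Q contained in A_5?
Yes

The polynomial is irreducible of degree 5 over Q. Its discriminant is 7745089 = 2783^2, a perfect square. A Galois group lies in the alternating group exactly when the discriminant is a square in Q, so the Galois group (C_5) is contained in A_5.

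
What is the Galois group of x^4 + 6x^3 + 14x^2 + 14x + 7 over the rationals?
The polynomial is an irreducible quartic over Q and its discriminant is 3136 = 56^2, a perfect square, so the Galois group is contained in A_4. The resolvent cubic y^3 - 14*y^2 + 56*y - 56 is irreducible over Q. An irreducible resolvent with square discriminant gives A_4.

A_4, the alternating group on 4 letters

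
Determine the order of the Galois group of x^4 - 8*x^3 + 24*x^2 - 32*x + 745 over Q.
4

The degree of the splitting field over Q equals the order of the Galois group, so first determine the group. The polynomial is an irreducible quartic over Q and its discriminant is 99179645184 = 314928^2, a perfect square, so the Galois group is contained in A_4. The resolvent cubic y^3 - 24*y^2 - 2724*y + 22816 splits completely over Q, which gives the Klein four-group V_4. The Galois group V_4 (4T2) has order 4, so the splitting field has degree 4 over Q.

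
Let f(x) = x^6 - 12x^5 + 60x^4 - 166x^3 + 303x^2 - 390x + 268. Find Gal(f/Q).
S_3, S_3 acting on 6 points

The polynomial f is an irreducible sextic over Q, so G = Gal(f/Q) is one of the 16 transitive subgroups 6T1, ..., 6T16 of S_6. The discriminant of f is -1160950579200, which is not a perfect square, so G is not contained in A_6. The transitive groups of degree 6 not contained in A_6 are: C_6 (6T1, order 6), S_3 (6T2, order 6), D_6 (6T3, order 12), C_3 x S_3 (6T5, order 18), A_4 x C_2 (6T6, order 24), S_4 (6T8, order 24), S_3 x S_3 (6T9, order 36), S_4 x C_2 (6T11, order 48), (S_3 x S_3) : C_2 (6T13, order 72), PGL(2,5) (6T14, order 120), S_6 (6T16, order 720). By Dedekind's theorem, for a prime p not dividing disc(f) the degrees of the irreducible factors of f mod p form the cycle type of an element of G. Factoring f modulo the 23 such primes p <= 101 (skipping 2, 3, 5, which divide the discriminant), each new pattern first appears at: mod 7: f = (x^3 + x^2 + 4x + 3)(x^3 + x^2 + 6x + 3), pattern 3+3; mod 11: f = (x^2 + 9)(x^2 + x + 4)(x^2 + 9x + 5), pattern 2+2+2; mod 61: f = (x + 4)(x + 10)(x + 12)(x + 16)(x + 33)(x + 35), pattern 1+1+1+1+1+1. No other pattern occurs in this range, so the set of observed cycle types is {3+3, 2+2+2, 1+1+1+1+1+1}. The candidates containing elements of all these cycle types are C_6 (6T1) of order 6, S_3 (6T2) of order 6, D_6 (6T3) of order 12, C_3 x S_3 (6T5) of order 18, A_4 x C_2 (6T6) of order 24, S_4 (6T8) of order 24, S_3 x S_3 (6T9) of order 36, S_4 x C_2 (6T11) of order 48, (S_3 x S_3) : C_2 (6T13) of order 72, PGL(2,5) (6T14) of order 120, S_6 (6T16) of order 720; the others are excluded. The observed types are precisely the cycle types that occur in S_3 (6T2). Each of the other remaining candidates has further cycle types, and by the Chebotarev density theorem the matching factorization patterns would occur for a proportion of primes equal to their share of the group: C_6 (6T1) additionally contains elements of type 6 (2 of its 6 elements, about 33% of primes); D_6 (6T3) additionally contains elements of type 6, 2+2+1+1 (5 of its 12 elements, about 42% of primes); C_3 x S_3 (6T5) additionally contains elements of type 6, 3+1+1+1 (10 of its 18 elements, about 56% of primes); A_4 x C_2 (6T6) additionally contains elements of type 6, 2+2+1+1, 2+1+1+1+1 (14 of its 24 elements, about 58% of primes); S_4 (6T8) additionally contains elements of type 4+1+1, 2+2+1+1 (9 of its 24 elements, about 38% of primes); S_3 x S_3 (6T9) additionally contains elements of type 6, 3+1+1+1, 2+2+1+1 (25 of its 36 elements, about 69% of primes); S_4 x C_2 (6T11) additionally contains elements of type 6, 4+2, 4+1+1, 2+2+1+1, 2+1+1+1+1 (32 of its 48 elements, about 67% of primes); (S_3 x S_3) : C_2 (6T13) additionally contains elements of type 6, 4+2, 3+2+1, 3+1+1+1, 2+2+1+1, 2+1+1+1+1 (61 of its 72 elements, about 85% of primes); PGL(2,5) (6T14) additionally contains elements of type 6, 5+1, 4+1+1, 2+2+1+1 (89 of its 120 elements, about 74% of primes); S_6 (6T16) additionally contains elements of type 6, 5+1, 4+2, 4+1+1, 3+2+1, 3+1+1+1, 2+2+1+1, 2+1+1+1+1 (664 of its 720 elements, about 92% of primes). None of the 23 primes tested shows any such pattern (for each of these groups the chance of that is below 10^-4), which rules them out. Hence G = S_3 (6T2), of order 6.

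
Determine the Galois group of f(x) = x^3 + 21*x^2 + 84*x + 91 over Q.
C_3 (also written C3)

The polynomial is an irreducible cubic over Q and its discriminant is 35721 = 189^2, a perfect square. For an irreducible cubic, a square discriminant forces the Galois group to be A_3, the cyclic group of order 3.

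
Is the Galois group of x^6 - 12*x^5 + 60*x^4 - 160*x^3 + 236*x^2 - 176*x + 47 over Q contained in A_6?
Yes

The polynomial is irreducible of degree 6 over Q. Its discriminant is 3356224 = 1832^2, a perfect square. A Galois group lies in the alternating group exactly when the discriminant is a square in Q, so the Galois group (S_4) is contained in A_6.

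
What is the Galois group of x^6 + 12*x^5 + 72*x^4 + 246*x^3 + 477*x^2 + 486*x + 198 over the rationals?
D_6 (order 12)

The polynomial f is an irreducible sextic over Q, so G = Gal(f/Q) is one of the 16 transitive subgroups 6T1, ..., 6T16 of S_6. The discriminant of f is 132239526912, which is not a perfect square, so G is not contained in A_6. The transitive groups of degree 6 not contained in A_6 are: C_6 (6T1, order 6), S_3 (6T2, order 6), D_6 (6T3, order 12), C_3 x S_3 (6T5, order 18), A_4 x C_2 (6T6, order 24), S_4 (6T8, order 24), S_3 x S_3 (6T9, order 36), S_4 x C_2 (6T11, order 48), (S_3 x S_3) : C_2 (6T13, order 72), PGL(2,5) (6T14, order 120), S_6 (6T16, order 720). By Dedekind's theorem, for a prime p not dividing disc(f) the degrees of the irreducible factors of f mod p form the cycle type of an element of G. Factoring f modulo the 79 such primes p <= 419 (skipping 2, 3, which divide the discriminant), each new pattern first appears at: mod 5: f = (x^6 + 2x^5 + 2x^4 + x^3 + 2x^2 + x + 3), pattern 6; mod 7: f = (x^2 + 2)(x^2 + 2x + 3)(x^2 + 3x + 5), pattern 2+2+2; mod 11: f = (x)(x + 5)(x^2 + x + 6)(x^2 + 6x + 3), pattern 2+2+1+1; mod 13: f = (x^3 + 6x^2 + 4x + 1)(x^3 + 6x^2 + 6x + 3), pattern 3+3; mod 97: f = (x + 31)(x + 42)(x + 74)(x + 76)(x + 84)(x + 93), pattern 1+1+1+1+1+1. No other pattern occurs in this range, so the set of observed cycle types is {6, 2+2+2, 2+2+1+1, 3+3, 1+1+1+1+1+1}. The candidates containing elements of all these cycle types are D_6 (6T3) of order 12, A_4 x C_2 (6T6) of order 24, S_3 x S_3 (6T9) of order 36, S_4 x C_2 (6T11) of order 48, (S_3 x S_3) : C_2 (6T13) of order 72, PGL(2,5) (6T14) of order 120, S_6 (6T16) of order 720; the others are excluded. The observed types are precisely the cycle types that occur in D_6 (6T3). Each of the other remaining candidates has further cycle types, and by the Chebotarev density theorem the matching factorization patterns would occur for a proportion of primes equal to their share of the group: A_4 x C_2 (6T6) additionally contains elements of type 2+1+1+1+1 (3 of its 24 elements, about 12% of primes); S_3 x S_3 (6T9) additionally contains elements of type 3+1+1+1 (4 of its 36 elements, about 11% of primes); S_4 x C_2 (6T11) additionally contains elements of type 4+2, 4+1+1, 2+1+1+1+1 (15 of its 48 elements, about 31% of primes); (S_3 x S_3) : C_2 (6T13) additionally contains elements of type 4+2, 3+2+1, 3+1+1+1, 2+1+1+1+1 (40 of its 72 elements, about 56% of primes); PGL(2,5) (6T14) additionally contains elements of type 5+1, 4+1+1 (54 of its 120 elements, about 45% of primes); S_6 (6T16) additionally contains elements of type 5+1, 4+2, 4+1+1, 3+2+1, 3+1+1+1, 2+1+1+1+1 (499 of its 720 elements, about 69% of primes). None of the 79 primes tested shows any such pattern (for each of these groups the chance of that is below 10^-4), which rules them out. Hence G = D_6 (6T3), of order 12.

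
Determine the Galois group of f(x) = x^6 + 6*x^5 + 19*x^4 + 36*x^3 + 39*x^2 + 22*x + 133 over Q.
6T11: S_4 x C_2

The polynomial f is an irreducible sextic over Q, so G = Gal(f/Q) is one of the 16 transitive subgroups 6T1, ..., 6T16 of S_6. The discriminant of f is -1849378557919232, which is not a perfect square, so G is not contained in A_6. The transitive groups of degree 6 not contained in A_6 are: C_6 (6T1, order 6), S_3 (6T2, order 6), D_6 (6T3, order 12), C_3 x S_3 (6T5, order 18), A_4 x C_2 (6T6, order 24), S_4 (6T8, order 24), S_3 x S_3 (6T9, order 36), S_4 x C_2 (6T11, order 48), (S_3 x S_3) : C_2 (6T13, order 72), PGL(2,5) (6T14, order 120), S_6 (6T16, order 720). By Dedekind's theorem, for a prime p not dividing disc(f) the degrees of the irreducible factors of f mod p form the cycle type of an element of G. Factoring f modulo the 29 such primes p <= 127 (skipping 2, 29, which divide the discriminant), each new pattern first appears at: mod 3: f = (x^3 + x^2 + 2)(x^3 + 2x^2 + 2x + 2), pattern 3+3; mod 5: f = (x^6 + x^5 + 4x^4 + x^3 + 4x^2 + 2x + 3), pattern 6; mod 7: f = (x)(x + 2)(x^4 + 4x^3 + 4x^2 + 4), pattern 4+1+1; mod 17: f = (x + 8)(x + 11)(x^2 + 6x + 14)(x^2 + 15x + 6), pattern 2+2+1+1; mod 23: f = (x^2 + 2x + 17)(x^2 + 5x + 14)(x^2 + 22x + 8), pattern 2+2+2; mod 67: f = (x^2 + 2x + 57)(x^4 + 4x^3 + 21x^2 + 34x + 47), pattern 4+2; mod 127: f = (x + 8)(x + 48)(x + 81)(x + 121)(x^2 + 2x + 104), pattern 2+1+1+1+1. No other pattern occurs in this range, so the set of observed cycle types is {3+3, 6, 4+1+1, 2+2+1+1, 2+2+2, 4+2, 2+1+1+1+1}. The candidates containing elements of all these cycle types are S_4 x C_2 (6T11) of order 48, S_6 (6T16) of order 720; the others are excluded. The observed types are precisely the cycle types that occur in S_4 x C_2 (6T11) (apart from the identity). Each of the other remaining candidates has further cycle types, and by the Chebotarev density theorem the matching factorization patterns would occur for a proportion of primes equal to their share of the group: S_6 (6T16) additionally contains elements of type 5+1, 3+2+1, 3+1+1+1 (304 of its 720 elements, about 42% of primes). None of the 29 primes tested shows any such pattern (for each of these groups the chance of that is below 10^-4), which rules them out. Hence G = S_4 x C_2 (6T11), of order 48.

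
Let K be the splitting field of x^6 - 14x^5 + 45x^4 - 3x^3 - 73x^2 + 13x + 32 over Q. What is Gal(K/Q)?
The polynomial f is an irreducible sextic over Q, so G = Gal(f/Q) is one of the 16 transitive subgroups 6T1, ..., 6T16 of S_6. The discriminant of f is 3646117689361 = 1909481^2, a perfect square, so G is contained in A_6. The transitive groups of degree 6 contained in A_6 are: A_4 (6T4, order 12), S_4 (6T7, order 24), (C_3 x C_3) : C_4 (6T10, order 36), PSL(2,5) (6T12, order 60), A_6 (6T15, order 360). By Dedekind's theorem, for a prime p not dividing disc(f) the degrees of the irreducible factors of f mod p form the cycle type of an element of G. Factoring f modulo the 21 such primes p <= 83 (skipping 7, 19, which divide the discriminant), each new pattern first appears at: mod 2: f = (x)(x^5 + x^3 + x^2 + x + 1), pattern 5+1; mod 11: f = (x^3 + x^2 + 9x + 6)(x^3 + 7x^2 + 7x + 9), pattern 3+3; mod 61: f = (x + 35)(x + 58)(x^2 + 38x + 23)(x^2 + 38x + 33), pattern 2+2+1+1. No other pattern occurs in this range, so the set of observed cycle types is {5+1, 3+3, 2+2+1+1}. The candidates containing elements of all these cycle types are PSL(2,5) (6T12) of order 60, A_6 (6T15) of order 360; the others are excluded. The observed types are precisely the cycle types that occur in PSL(2,5) (6T12) (apart from the identity). Each of the other remaining candidates has further cycle types, and by the Chebotarev density theorem the matching factorization patterns would occur for a proportion of primes equal to their share of the group: A_6 (6T15) additionally contains elements of type 4+2, 3+1+1+1 (130 of its 360 elements, about 36% of primes). None of the 21 primes tested shows any such pattern (for each of these groups the chance of that is below 10^-4), which rules them out. Hence G = PSL(2,5) (6T12), of order 60.

PSL(2,5) (also written A5(6))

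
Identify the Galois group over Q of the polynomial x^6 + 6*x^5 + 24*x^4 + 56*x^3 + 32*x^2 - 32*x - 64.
S_4, S_4(6c), the S_4-action on 6 points not in A_6

The polynomial f is an irreducible sextic over Q, so G = Gal(f/Q) is one of the 16 transitive subgroups 6T1, ..., 6T16 of S_6. The discriminant of f is 870211913777152, which is not a perfect square, so G is not contained in A_6. The transitive groups of degree 6 not contained in A_6 are: C_6 (6T1, order 6), S_3 (6T2, order 6), D_6 (6T3, order 12), C_3 x S_3 (6T5, order 18), A_4 x C_2 (6T6, order 24), S_4 (6T8, order 24), S_3 x S_3 (6T9, order 36), S_4 x C_2 (6T11, order 48), (S_3 x S_3) : C_2 (6T13, order 72), PGL(2,5) (6T14, order 120), S_6 (6T16, order 720). By Dedekind's theorem, for a prime p not dividing disc(f) the degrees of the irreducible factors of f mod p form the cycle type of an element of G. Factoring f modulo the 22 such primes p <= 89 (skipping 2, 37, which divide the discriminant), each new pattern first appears at: mod 3: f = (x^3 + x^2 + x + 2)(x^3 + 2x^2 + 1), pattern 3+3; mod 5: f = (x^2 + 2)(x^2 + 2x + 3)(x^2 + 4x + 1), pattern 2+2+2; mod 17: f = (x + 4)(x + 15)(x^4 + 4x^3 + 7x^2 + 6x + 8), pattern 4+1+1; mod 67: f = (x + 10)(x + 59)(x^2 + 2x + 26)(x^2 + 2x + 66), pattern 2+2+1+1. No other pattern occurs in this range, so the set of observed cycle types is {3+3, 2+2+2, 4+1+1, 2+2+1+1}. The candidates containing elements of all these cycle types are S_4 (6T8) of order 24, S_4 x C_2 (6T11) of order 48, PGL(2,5) (6T14) of order 120, S_6 (6T16) of order 720; the others are excluded. The observed types are precisely the cycle types that occur in S_4 (6T8) (apart from the identity). Each of the other remaining candidates has further cycle types, and by the Chebotarev density theorem the matching factorization patterns would occur for a proportion of primes equal to their share of the group: S_4 x C_2 (6T11) additionally contains elements of type 6, 4+2, 2+1+1+1+1 (17 of its 48 elements, about 35% of primes); PGL(2,5) (6T14) additionally contains elements of type 6, 5+1 (44 of its 120 elements, about 37% of primes); S_6 (6T16) additionally contains elements of type 6, 5+1, 4+2, 3+2+1, 3+1+1+1, 2+1+1+1+1 (529 of its 720 elements, about 73% of primes). None of the 22 primes tested shows any such pattern (for each of these groups the chance of that is below 10^-4), which rules them out. Hence G = S_4 (6T8), of order 24.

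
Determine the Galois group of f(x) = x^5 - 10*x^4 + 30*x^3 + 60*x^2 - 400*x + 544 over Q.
The polynomial f is an irreducible quintic over Q, so G = Gal(f/Q) is a transitive subgroup of S_5: one of C_5 (5T1, order 5), D_5 (5T2, order 10), F_20 (5T3, order 20), A_5 (5T4, order 60) or S_5 (5T5, order 120). The discriminant of f is 23040000000000 = 4800000^2, a perfect square, so G is contained in A_5. The transitive groups of degree 5 contained in A_5 are: C_5 (5T1, order 5), D_5 (5T2, order 10), A_5 (5T4, order 60). By Dedekind's theorem, for a prime p not dividing disc(f) the degrees of the irreducible factors of f mod p form the cycle type of an element of G. Factoring f modulo the 23 such primes p <= 101 (skipping 2, 3, 5, which divide the discriminant), each new pattern first appears at: mod 7: f = (x^5 + 4x^4 + 2x^3 + 4x^2 + 6x + 5), pattern 5; mod 17: f = (x)(x^2 + 10x + 1)(x^2 + 14x + 8), pattern 2+2+1. No other pattern occurs in this range, so the set of observed cycle types is {5, 2+2+1}. The candidates containing elements of all these cycle types are D_5 (5T2) of order 10, A_5 (5T4) of order 60; the others are excluded. The observed types are precisely the cycle types that occur in D_5 (5T2) (apart from the identity). Each of the other remaining candidates has further cycle types, and by the Chebotarev density theorem the matching factorization patterns would occur for a proportion of primes equal to their share of the group: A_5 (5T4) additionally contains elements of type 3+1+1 (20 of its 60 elements, about 33% of primes). None of the 23 primes tested shows any such pattern (for each of these groups the chance of that is below 10^-4), which rules them out. Hence G = D_5 (5T2), of order 10.

D_5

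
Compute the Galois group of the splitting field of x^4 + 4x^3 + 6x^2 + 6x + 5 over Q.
The polynomial is an irreducible quartic over Q and its discriminant is 1616, which is not a perfect square, so the Galois group is not contained in A_4. The resolvent cubic y^3 - 6*y^2 + 4*y + 4 is irreducible over Q. An irreducible resolvent with non-square discriminant gives S_4.

S_4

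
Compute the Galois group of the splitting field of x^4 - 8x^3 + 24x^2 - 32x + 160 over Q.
V_4

The polynomial is an irreducible quartic over Q and its discriminant is 764411904 = 27648^2, a perfect square, so the Galois group is contained in A_4. The resolvent cubic y^3 - 24*y^2 - 384*y + 4096 splits completely over Q, which gives the Klein four-group V_4.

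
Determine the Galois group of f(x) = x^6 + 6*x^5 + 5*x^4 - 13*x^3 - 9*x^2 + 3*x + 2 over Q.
PSL(2,5) (order 60)

The polynomial f is an irreducible sextic over Q, so G = Gal(f/Q) is one of the 16 transitive subgroups 6T1, ..., 6T16 of S_6. The discriminant of f is 30991489 = 5567^2, a perfect square, so G is contained in A_6. The transitive groups of degree 6 contained in A_6 are: A_4 (6T4, order 12), S_4 (6T7, order 24), (C_3 x C_3) : C_4 (6T10, order 36), PSL(2,5) (6T12, order 60), A_6 (6T15, order 360). By Dedekind's theorem, for a prime p not dividing disc(f) the degrees of the irreducible factors of f mod p form the cycle type of an element of G. Factoring f modulo the 21 such primes p <= 79 (skipping 19, which divides the discriminant), each new pattern first appears at: mod 2: f = (x)(x^5 + x^3 + x^2 + x + 1), pattern 5+1; mod 7: f = (x^3 + x^2 + 3x + 1)(x^3 + 5x^2 + 4x + 2), pattern 3+3; mod 61: f = (x + 3)(x + 25)(x^2 + 48x + 25)(x^2 + 52x + 38), pattern 2+2+1+1. No other pattern occurs in this range, so the set of observed cycle types is {5+1, 3+3, 2+2+1+1}. The candidates containing elements of all these cycle types are PSL(2,5) (6T12) of order 60, A_6 (6T15) of order 360; the others are excluded. The observed types are precisely the cycle types that occur in PSL(2,5) (6T12) (apart from the identity). Each of the other remaining candidates has further cycle types, and by the Chebotarev density theorem the matching factorization patterns would occur for a proportion of primes equal to their share of the group: A_6 (6T15) additionally contains elements of type 4+2, 3+1+1+1 (130 of its 360 elements, about 36% of primes). None of the 21 primes tested shows any such pattern (for each of these groups the chance of that is below 10^-4), which rules them out. Hence G = PSL(2,5) (6T12), of order 60.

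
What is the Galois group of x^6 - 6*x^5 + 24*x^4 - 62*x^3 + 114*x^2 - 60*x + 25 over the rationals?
S_3 (order 6)

The polynomial f is an irreducible sextic over Q, so G = Gal(f/Q) is one of the 16 transitive subgroups 6T1, ..., 6T16 of S_6. The discriminant of f is -225013820011200, which is not a perfect square, so G is not contained in A_6. The transitive groups of degree 6 not contained in A_6 are: C_6 (6T1, order 6), S_3 (6T2, order 6), D_6 (6T3, order 12), C_3 x S_3 (6T5, order 18), A_4 x C_2 (6T6, order 24), S_4 (6T8, order 24), S_3 x S_3 (6T9, order 36), S_4 x C_2 (6T11, order 48), (S_3 x S_3) : C_2 (6T13, order 72), PGL(2,5) (6T14, order 120), S_6 (6T16, order 720). By Dedekind's theorem, for a prime p not dividing disc(f) the degrees of the irreducible factors of f mod p form the cycle type of an element of G. Factoring f modulo the 23 such primes p <= 103 (skipping 2, 3, 5, 11, which divide the discriminant), each new pattern first appears at: mod 7: f = (x^3 + 3x^2 + 3x + 5)(x^3 + 5x^2 + 6x + 5), pattern 3+3; mod 17: f = (x^2 + x + 16)(x^2 + 5x + 8)(x^2 + 5x + 16), pattern 2+2+2; mod 61: f = (x + 21)(x + 22)(x + 28)(x + 29)(x + 35)(x + 42), pattern 1+1+1+1+1+1. No other pattern occurs in this range, so the set of observed cycle types is {3+3, 2+2+2, 1+1+1+1+1+1}. The candidates containing elements of all these cycle types are C_6 (6T1) of order 6, S_3 (6T2) of order 6, D_6 (6T3) of order 12, C_3 x S_3 (6T5) of order 18, A_4 x C_2 (6T6) of order 24, S_4 (6T8) of order 24, S_3 x S_3 (6T9) of order 36, S_4 x C_2 (6T11) of order 48, (S_3 x S_3) : C_2 (6T13) of order 72, PGL(2,5) (6T14) of order 120, S_6 (6T16) of order 720; the others are excluded. The observed types are precisely the cycle types that occur in S_3 (6T2). Each of the other remaining candidates has further cycle types, and by the Chebotarev density theorem the matching factorization patterns would occur for a proportion of primes equal to their share of the group: C_6 (6T1) additionally contains elements of type 6 (2 of its 6 elements, about 33% of primes); D_6 (6T3) additionally contains elements of type 6, 2+2+1+1 (5 of its 12 elements, about 42% of primes); C_3 x S_3 (6T5) additionally contains elements of type 6, 3+1+1+1 (10 of its 18 elements, about 56% of primes); A_4 x C_2 (6T6) additionally contains elements of type 6, 2+2+1+1, 2+1+1+1+1 (14 of its 24 elements, about 58% of primes); S_4 (6T8) additionally contains elements of type 4+1+1, 2+2+1+1 (9 of its 24 elements, about 38% of primes); S_3 x S_3 (6T9) additionally contains elements of type 6, 3+1+1+1, 2+2+1+1 (25 of its 36 elements, about 69% of primes); S_4 x C_2 (6T11) additionally contains elements of type 6, 4+2, 4+1+1, 2+2+1+1, 2+1+1+1+1 (32 of its 48 elements, about 67% of primes); (S_3 x S_3) : C_2 (6T13) additionally contains elements of type 6, 4+2, 3+2+1, 3+1+1+1, 2+2+1+1, 2+1+1+1+1 (61 of its 72 elements, about 85% of primes); PGL(2,5) (6T14) additionally contains elements of type 6, 5+1, 4+1+1, 2+2+1+1 (89 of its 120 elements, about 74% of primes); S_6 (6T16) additionally contains elements of type 6, 5+1, 4+2, 4+1+1, 3+2+1, 3+1+1+1, 2+2+1+1, 2+1+1+1+1 (664 of its 720 elements, about 92% of primes). None of the 23 primes tested shows any such pattern (for each of these groups the chance of that is below 10^-4), which rules them out. Hence G = S_3 (6T2), of order 6.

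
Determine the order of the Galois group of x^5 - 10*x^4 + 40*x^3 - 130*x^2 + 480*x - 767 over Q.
The degree of the splitting field over Q equals the order of the Galois group, so first determine the group. The polynomial f is an irreducible quintic over Q, so G = Gal(f/Q) is a transitive subgroup of S_5: one of C_5 (5T1, order 5), D_5 (5T2, order 10), F_20 (5T3, order 20), A_5 (5T4, order 60) or S_5 (5T5, order 120). The discriminant of f is 14867345703125, which is not a perfect square, so G is not contained in A_5. The transitive groups of degree 5 not contained in A_5 are: F_20 (5T3, order 20), S_5 (5T5, order 120). By Dedekind's theorem, for a prime p not dividing disc(f) the degrees of the irreducible factors of f mod p form the cycle type of an element of G. Factoring f modulo the 18 such primes p <= 71 (skipping 5, 31, which divide the discriminant), each new pattern first appears at: mod 2: f = (x + 1)(x^4 + x^3 + x^2 + x + 1), pattern 4+1; mod 11: f = (x^5 + x^4 + 7x^3 + 2x^2 + 7x + 3), pattern 5; mod 19: f = (x + 3)(x^2 + 10x + 4)(x^2 + 15x + 1), pattern 2+2+1. No other pattern occurs in this range, so the set of observed cycle types is {4+1, 5, 2+2+1}. The candidates containing elements of all these cycle types are F_20 (5T3) of order 20, S_5 (5T5) of order 120; the others are excluded. The observed types are precisely the cycle types that occur in F_20 (5T3) (apart from the identity). Each of the other remaining candidates has further cycle types, and by the Chebotarev density theorem the matching factorization patterns would occur for a proportion of primes equal to their share of the group: S_5 (5T5) additionally contains elements of type 3+2, 3+1+1, 2+1+1+1 (50 of its 120 elements, about 42% of primes). None of the 18 primes tested shows any such pattern (for each of these groups the chance of that is below 10^-4), which rules them out. Hence G = F_20 (5T3), of order 20. The Galois group F_20 (5T3) has order 20, so the splitting field has degree 20 over Q.

20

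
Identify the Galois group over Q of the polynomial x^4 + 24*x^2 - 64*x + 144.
The polynomial is an irreducible quartic over Q and its discriminant is 1358954496 = 36864^2, a perfect square, so the Galois group is contained in A_4. The resolvent cubic y^3 - 24*y^2 - 576*y + 9728 is irreducible over Q. An irreducible resolvent with square discriminant gives A_4.

A_4 (order 12)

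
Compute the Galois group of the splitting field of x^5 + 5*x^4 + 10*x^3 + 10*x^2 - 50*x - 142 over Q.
The polynomial f is an irreducible quintic over Q, so G = Gal(f/Q) is a transitive subgroup of S_5: one of C_5 (5T1, order 5), D_5 (5T2, order 10), F_20 (5T3, order 20), A_5 (5T4, order 60) or S_5 (5T5, order 120). The discriminant of f is 58564000000 = 242000^2, a perfect square, so G is contained in A_5. The transitive groups of degree 5 contained in A_5 are: C_5 (5T1, order 5), D_5 (5T2, order 10), A_5 (5T4, order 60). By Dedekind's theorem, for a prime p not dividing disc(f) the degrees of the irreducible factors of f mod p form the cycle type of an element of G. Factoring f modulo the 3 such primes p <= 13 (skipping 2, 5, 11, which divide the discriminant), each new pattern first appears at: mod 3: f = (x^5 + 2x^4 + x^3 + x^2 + x + 2), pattern 5; mod 13: f = (x + 6)(x + 8)(x^3 + 4x^2 + 10x + 3), pattern 3+1+1. No other pattern occurs in this range, so the set of observed cycle types is {5, 3+1+1}. Among the candidates above, the only group containing elements of all these cycle types is A_5 (5T4) — each of C_5 (5T1), D_5 (5T2) lacks at least one of them. Hence G = A_5 (5T4), of order 60.

A_5, the alternating group on 5 letters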